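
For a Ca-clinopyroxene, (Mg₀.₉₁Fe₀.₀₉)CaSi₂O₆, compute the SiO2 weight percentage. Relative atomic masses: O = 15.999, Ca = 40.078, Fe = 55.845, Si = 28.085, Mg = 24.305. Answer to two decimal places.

54.77 wt%

Formula mass = 219.386 g/mol.
2 Si → 2.0000 mol SiO2 per formula unit; M(SiO2) = 60.083, so SiO2 mass = 120.166 g.
120.166/219.386 × 100 = 54.77 wt%.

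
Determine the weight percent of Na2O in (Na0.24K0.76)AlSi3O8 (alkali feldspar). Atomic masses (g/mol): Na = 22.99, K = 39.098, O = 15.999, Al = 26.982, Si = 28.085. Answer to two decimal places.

2.71 wt%

M((Na0.24K0.76)AlSi3O8) = 274.461 g/mol; M(Na2O) = 61.979 g/mol.
Moles Na2O per formula unit = 0.24 Na ÷ 2 = 0.1200.
Na2O fraction = (0.1200 × 61.979) / 274.461 = 7.437/274.461 = 0.0271.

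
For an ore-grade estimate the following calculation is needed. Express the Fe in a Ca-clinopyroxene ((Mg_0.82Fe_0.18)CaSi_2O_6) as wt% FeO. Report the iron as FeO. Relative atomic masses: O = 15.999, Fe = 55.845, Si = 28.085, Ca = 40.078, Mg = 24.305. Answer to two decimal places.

5.82 wt%

Molar mass of (Mg_0.82Fe_0.18)CaSi_2O_6 = 0.82*24.305 + 0.18*55.845 + 1*40.078 + 2*28.085 + 6*15.999 = 222.224 g/mol.
Each formula unit contains 0.18 Fe, equivalent to 0.18/1 = 0.1800 mol FeO.
M(FeO) = 1×55.845 + 1×15.999 = 71.844 g/mol.
Mass of FeO per formula unit = 0.1800 × 71.844 = 12.932 g.
FeO wt% = 12.932 / 222.224 × 100 = 5.82%.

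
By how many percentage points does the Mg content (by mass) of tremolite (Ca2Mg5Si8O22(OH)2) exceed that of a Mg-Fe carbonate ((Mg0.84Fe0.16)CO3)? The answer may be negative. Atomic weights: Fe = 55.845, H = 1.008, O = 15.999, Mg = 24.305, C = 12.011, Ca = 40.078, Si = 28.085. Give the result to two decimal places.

-7.89 percentage points

First mineral: 121.525 g Mg in 812.353 g formula = 14.96 wt% Mg.
Second mineral: 20.416 g Mg in 89.359 g formula = 22.85 wt% Mg.
14.96% − 22.85% gives a difference of -7.89 percentage points.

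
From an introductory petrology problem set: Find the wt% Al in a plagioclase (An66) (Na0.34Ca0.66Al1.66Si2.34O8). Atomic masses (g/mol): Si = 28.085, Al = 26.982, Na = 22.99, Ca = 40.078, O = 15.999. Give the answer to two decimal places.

16.42 mass %

M(Na0.34Ca0.66Al1.66Si2.34O8) = 272.769 g/mol.
Al contributes 1.66 × 26.982 = 44.790 g per mole.
44.790/272.769 = 0.1642 → 16.42%.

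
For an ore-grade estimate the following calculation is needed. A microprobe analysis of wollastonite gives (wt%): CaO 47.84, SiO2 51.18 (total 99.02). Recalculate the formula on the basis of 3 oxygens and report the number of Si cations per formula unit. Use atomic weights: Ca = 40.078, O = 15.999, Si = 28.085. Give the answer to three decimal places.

0.999 Si apfu

CaO: 47.84/56.077 = 0.85311 mol → 0.85311 mol Ca, 0.85311 mol O.
SiO2: 51.18/60.083 = 0.85182 mol → 0.85182 mol Si, 1.70364 mol O.
Total oxygen = 2.55675 mol. Normalization factor = 3/2.55675 = 1.17336.
Si per 3 O = 0.85182 × 1.17336 = 0.999.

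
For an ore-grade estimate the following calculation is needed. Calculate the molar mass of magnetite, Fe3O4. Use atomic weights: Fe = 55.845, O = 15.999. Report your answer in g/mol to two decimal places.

The formula mass is the sum 3×55.845 + 4×15.999.

231.53 g/mol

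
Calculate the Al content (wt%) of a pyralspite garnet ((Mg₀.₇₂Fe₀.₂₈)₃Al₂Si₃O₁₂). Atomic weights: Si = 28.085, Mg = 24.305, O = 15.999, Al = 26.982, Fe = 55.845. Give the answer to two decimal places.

12.56 wt%

M((Mg₀.₇₂Fe₀.₂₈)₃Al₂Si₃O₁₂) = 429.616 g/mol.
Al contributes 2 × 26.982 = 53.964 g per mole.
53.964/429.616 = 0.1256 → 12.56%.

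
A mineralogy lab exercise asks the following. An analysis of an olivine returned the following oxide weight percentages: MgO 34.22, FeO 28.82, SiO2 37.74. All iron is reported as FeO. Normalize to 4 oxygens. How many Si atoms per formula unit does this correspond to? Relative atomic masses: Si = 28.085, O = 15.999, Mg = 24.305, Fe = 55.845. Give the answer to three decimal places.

1.002 Si apfu

MgO: 34.22/40.304 = 0.84905 mol → 0.84905 mol Mg, 0.84905 mol O.
FeO: 28.82/71.844 = 0.40115 mol → 0.40115 mol Fe, 0.40115 mol O.
SiO2: 37.74/60.083 = 0.62813 mol → 0.62813 mol Si, 1.25626 mol O.
Total oxygen = 2.50646 mol. Normalization factor = 4/2.50646 = 1.59588.
Si per 4 O = 0.62813 × 1.59588 = 1.002.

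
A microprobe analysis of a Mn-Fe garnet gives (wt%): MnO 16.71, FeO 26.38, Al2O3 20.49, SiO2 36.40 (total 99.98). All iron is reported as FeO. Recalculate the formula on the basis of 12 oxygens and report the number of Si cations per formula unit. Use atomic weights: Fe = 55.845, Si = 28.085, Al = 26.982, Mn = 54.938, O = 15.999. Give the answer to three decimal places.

3.007 Si apfu

16.71 wt% MnO ÷ 70.937 g/mol = 0.23556 mol, giving 0.23556 Mn and 0.23556 O.
26.38 wt% FeO ÷ 71.844 g/mol = 0.36718 mol, giving 0.36718 Fe and 0.36718 O.
20.49 wt% Al2O3 ÷ 101.961 g/mol = 0.20096 mol, giving 0.40192 Al and 0.60288 O.
36.40 wt% SiO2 ÷ 60.083 g/mol = 0.60583 mol, giving 0.60583 Si and 1.21166 O.
Oxygen sums to 2.41728; scaling by 12/2.41728 = 4.96426 puts the formula on 12 O.
Si: 0.60583 × 4.96426 = 3.007 atoms per formula unit.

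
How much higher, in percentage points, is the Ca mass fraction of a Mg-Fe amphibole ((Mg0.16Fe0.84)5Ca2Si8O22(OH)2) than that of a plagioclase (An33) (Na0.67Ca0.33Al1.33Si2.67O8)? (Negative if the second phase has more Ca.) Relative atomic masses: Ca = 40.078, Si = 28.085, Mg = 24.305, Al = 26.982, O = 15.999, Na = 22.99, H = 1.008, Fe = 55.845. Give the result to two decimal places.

First mineral: 80.156 g Ca in 944.821 g formula = 8.48 wt% Ca.
Second mineral: 13.226 g Ca in 267.494 g formula = 4.94 wt% Ca.
8.48% − 4.94% gives a difference of 3.54 percentage points.

3.54 percentage points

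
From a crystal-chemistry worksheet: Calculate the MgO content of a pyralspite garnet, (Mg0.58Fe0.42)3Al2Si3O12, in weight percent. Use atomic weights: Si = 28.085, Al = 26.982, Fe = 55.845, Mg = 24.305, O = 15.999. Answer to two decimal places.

Formula mass = 442.862 g/mol.
1.74 Mg → 1.7400 mol MgO per formula unit; M(MgO) = 40.304, so MgO mass = 70.129 g.
70.129/442.862 × 100 = 15.84 wt%.

15.84 wt%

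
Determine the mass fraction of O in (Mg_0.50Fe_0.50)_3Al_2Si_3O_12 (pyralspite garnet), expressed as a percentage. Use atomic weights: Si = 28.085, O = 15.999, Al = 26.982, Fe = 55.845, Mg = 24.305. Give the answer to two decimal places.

M((Mg_0.50Fe_0.50)_3Al_2Si_3O_12) = 450.432 g/mol.
O contributes 12 × 15.999 = 191.988 g per mole.
191.988/450.432 = 0.4262 → 42.62%.

42.62 weight percent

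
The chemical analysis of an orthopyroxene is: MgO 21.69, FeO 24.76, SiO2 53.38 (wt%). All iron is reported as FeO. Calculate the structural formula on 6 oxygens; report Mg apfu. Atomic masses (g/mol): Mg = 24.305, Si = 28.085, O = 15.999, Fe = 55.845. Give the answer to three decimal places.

1.214 Mg apfu

21.69 wt% MgO ÷ 40.304 g/mol = 0.53816 mol, giving 0.53816 Mg and 0.53816 O.
24.76 wt% FeO ÷ 71.844 g/mol = 0.34464 mol, giving 0.34464 Fe and 0.34464 O.
53.38 wt% SiO2 ÷ 60.083 g/mol = 0.88844 mol, giving 0.88844 Si and 1.77688 O.
Oxygen sums to 2.65968; scaling by 6/2.65968 = 2.25591 puts the formula on 6 O.
Mg: 0.53816 × 2.25591 = 1.214 atoms per formula unit.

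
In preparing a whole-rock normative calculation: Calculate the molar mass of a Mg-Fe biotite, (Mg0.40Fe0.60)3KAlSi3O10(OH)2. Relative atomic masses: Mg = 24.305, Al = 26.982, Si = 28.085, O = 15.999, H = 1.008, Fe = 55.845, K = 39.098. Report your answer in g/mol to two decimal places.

The formula mass is the sum 1.20×24.305 + 1.80×55.845 + 1×39.098 + 1×26.982 + 3×28.085 + 12×15.999 + 2×1.008.

474.03 g/mol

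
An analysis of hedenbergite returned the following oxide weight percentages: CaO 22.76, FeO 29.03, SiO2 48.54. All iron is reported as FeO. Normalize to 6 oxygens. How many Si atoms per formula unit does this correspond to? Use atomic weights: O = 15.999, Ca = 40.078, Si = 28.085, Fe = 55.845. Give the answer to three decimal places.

22.76 wt% CaO ÷ 56.077 g/mol = 0.40587 mol, giving 0.40587 Ca and 0.40587 O.
29.03 wt% FeO ÷ 71.844 g/mol = 0.40407 mol, giving 0.40407 Fe and 0.40407 O.
48.54 wt% SiO2 ÷ 60.083 g/mol = 0.80788 mol, giving 0.80788 Si and 1.61576 O.
Oxygen sums to 2.42570; scaling by 6/2.42570 = 2.47351 puts the formula on 6 O.
Si: 0.80788 × 2.47351 = 1.998 atoms per formula unit.

1.998 Si apfu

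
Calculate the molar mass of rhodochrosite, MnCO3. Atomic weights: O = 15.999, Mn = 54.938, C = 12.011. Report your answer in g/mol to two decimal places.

The formula mass is the sum 1(54.938) + 1(12.011) + 3(15.999).

114.95 g/mol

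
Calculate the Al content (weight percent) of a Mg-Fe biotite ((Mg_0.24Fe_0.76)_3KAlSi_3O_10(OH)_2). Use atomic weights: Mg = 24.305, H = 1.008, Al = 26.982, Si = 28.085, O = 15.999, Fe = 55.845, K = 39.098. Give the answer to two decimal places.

5.52 weight percent

Molar mass of (Mg_0.24Fe_0.76)_3KAlSi_3O_10(OH)_2: 0.72×24.305 + 2.28×55.845 + 1×39.098 + 1×26.982 + 3×28.085 + 12×15.999 + 2×1.008 = 489.165 g/mol.
Mass of Al per formula unit: 1 × 26.982 = 26.982 g.
Weight fraction Al = 26.982 / 489.165 = 0.0552.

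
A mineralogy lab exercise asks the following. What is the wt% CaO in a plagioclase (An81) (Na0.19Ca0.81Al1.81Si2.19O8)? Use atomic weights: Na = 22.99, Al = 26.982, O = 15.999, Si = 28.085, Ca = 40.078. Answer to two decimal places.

16.51 wt%

M(Na0.19Ca0.81Al1.81Si2.19O8) = 275.167 g/mol; M(CaO) = 56.077 g/mol.
Moles CaO per formula unit = 0.81 Ca ÷ 1 = 0.8100.
CaO fraction = (0.8100 × 56.077) / 275.167 = 45.422/275.167 = 0.1651.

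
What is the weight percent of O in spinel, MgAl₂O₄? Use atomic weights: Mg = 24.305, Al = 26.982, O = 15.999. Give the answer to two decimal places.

Formula mass = 1*24.305 + 2*26.982 + 4*15.999 = 142.265 g/mol, of which 63.996 g is O.
So O makes up 63.996/142.265 = 0.4498 of the mass, i.e. 44.98%.

44.98 mass %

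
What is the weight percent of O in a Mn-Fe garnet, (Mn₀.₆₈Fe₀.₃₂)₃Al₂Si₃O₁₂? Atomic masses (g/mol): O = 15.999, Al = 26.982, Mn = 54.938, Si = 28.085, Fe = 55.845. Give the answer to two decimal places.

M((Mn₀.₆₈Fe₀.₃₂)₃Al₂Si₃O₁₂) = 495.892 g/mol.
O contributes 12 × 15.999 = 191.988 g per mole.
191.988/495.892 = 0.3872 → 38.72%.

38.72 wt%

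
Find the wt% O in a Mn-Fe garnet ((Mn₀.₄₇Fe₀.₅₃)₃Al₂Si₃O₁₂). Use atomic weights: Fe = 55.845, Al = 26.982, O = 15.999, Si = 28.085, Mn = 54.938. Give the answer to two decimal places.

Molar mass of (Mn₀.₄₇Fe₀.₅₃)₃Al₂Si₃O₁₂: 1.41·54.938 + 1.59·55.845 + 2·26.982 + 3·28.085 + 12·15.999 = 496.463 g/mol.
Mass of O per formula unit: 12 × 15.999 = 191.988 g.
Weight fraction O = 191.988 / 496.463 = 0.3867.

38.67 wt%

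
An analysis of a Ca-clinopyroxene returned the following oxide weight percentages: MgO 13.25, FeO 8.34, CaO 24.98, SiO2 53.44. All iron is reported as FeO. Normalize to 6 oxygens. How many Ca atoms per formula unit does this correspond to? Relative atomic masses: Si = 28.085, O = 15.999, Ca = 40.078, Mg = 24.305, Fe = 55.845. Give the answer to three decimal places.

1.001 Ca apfu

MgO: 13.25/40.304 = 0.32875 mol → 0.32875 mol Mg, 0.32875 mol O.
FeO: 8.34/71.844 = 0.11608 mol → 0.11608 mol Fe, 0.11608 mol O.
CaO: 24.98/56.077 = 0.44546 mol → 0.44546 mol Ca, 0.44546 mol O.
SiO2: 53.44/60.083 = 0.88944 mol → 0.88944 mol Si, 1.77888 mol O.
Total oxygen = 2.66917 mol. Normalization factor = 6/2.66917 = 2.24789.
Ca per 6 O = 0.44546 × 2.24789 = 1.001.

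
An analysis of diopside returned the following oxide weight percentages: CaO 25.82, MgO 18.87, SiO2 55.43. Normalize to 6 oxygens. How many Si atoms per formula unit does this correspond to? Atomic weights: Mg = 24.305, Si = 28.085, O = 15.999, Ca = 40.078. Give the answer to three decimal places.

1.996 Si apfu

CaO: 25.82/56.077 = 0.46044 mol → 0.46044 mol Ca, 0.46044 mol O.
MgO: 18.87/40.304 = 0.46819 mol → 0.46819 mol Mg, 0.46819 mol O.
SiO2: 55.43/60.083 = 0.92256 mol → 0.92256 mol Si, 1.84512 mol O.
Total oxygen = 2.77375 mol. Normalization factor = 6/2.77375 = 2.16314.
Si per 6 O = 0.92256 × 2.16314 = 1.996.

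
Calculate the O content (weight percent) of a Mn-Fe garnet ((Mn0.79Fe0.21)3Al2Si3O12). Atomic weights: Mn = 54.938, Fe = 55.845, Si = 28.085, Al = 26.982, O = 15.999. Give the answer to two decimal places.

Molar mass of (Mn0.79Fe0.21)3Al2Si3O12: 2.37*54.938 + 0.63*55.845 + 2*26.982 + 3*28.085 + 12*15.999 = 495.592 g/mol.
Mass of O per formula unit: 12 × 15.999 = 191.988 g.
Weight fraction O = 191.988 / 495.592 = 0.3874.

38.74 weight percent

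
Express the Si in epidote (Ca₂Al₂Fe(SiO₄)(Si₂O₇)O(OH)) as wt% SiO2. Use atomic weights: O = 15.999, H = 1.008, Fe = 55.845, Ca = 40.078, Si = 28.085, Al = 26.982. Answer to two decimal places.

37.30 wt%

M(Ca₂Al₂Fe(SiO₄)(Si₂O₇)O(OH)) = 483.215 g/mol; M(SiO2) = 60.083 g/mol.
Moles SiO2 per formula unit = 3 Si ÷ 1 = 3.0000.
SiO2 fraction = (3.0000 × 60.083) / 483.215 = 180.249/483.215 = 0.3730.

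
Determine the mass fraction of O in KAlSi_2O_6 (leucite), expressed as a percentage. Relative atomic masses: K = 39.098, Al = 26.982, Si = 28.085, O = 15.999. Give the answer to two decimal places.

43.98 mass %

Molar mass of KAlSi_2O_6: 1·39.098 + 1·26.982 + 2·28.085 + 6·15.999 = 218.244 g/mol.
Mass of O per formula unit: 6 × 15.999 = 95.994 g.
Weight fraction O = 95.994 / 218.244 = 0.4398.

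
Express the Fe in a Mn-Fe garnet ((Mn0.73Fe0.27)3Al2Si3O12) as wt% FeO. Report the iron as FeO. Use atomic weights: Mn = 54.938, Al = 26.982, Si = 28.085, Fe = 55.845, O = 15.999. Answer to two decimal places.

11.74 wt%

M((Mn0.73Fe0.27)3Al2Si3O12) = 495.756 g/mol; M(FeO) = 71.844 g/mol.
Moles FeO per formula unit = 0.81 Fe ÷ 1 = 0.8100.
FeO fraction = (0.8100 × 71.844) / 495.756 = 58.194/495.756 = 0.1174.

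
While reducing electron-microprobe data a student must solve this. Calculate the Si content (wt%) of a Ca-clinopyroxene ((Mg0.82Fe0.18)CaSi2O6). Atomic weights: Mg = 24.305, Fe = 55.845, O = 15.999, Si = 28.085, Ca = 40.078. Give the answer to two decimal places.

25.28 wt%

M((Mg0.82Fe0.18)CaSi2O6) = 222.224 g/mol.
Si contributes 2 × 28.085 = 56.170 g per mole.
56.170/222.224 = 0.2528 → 25.28%.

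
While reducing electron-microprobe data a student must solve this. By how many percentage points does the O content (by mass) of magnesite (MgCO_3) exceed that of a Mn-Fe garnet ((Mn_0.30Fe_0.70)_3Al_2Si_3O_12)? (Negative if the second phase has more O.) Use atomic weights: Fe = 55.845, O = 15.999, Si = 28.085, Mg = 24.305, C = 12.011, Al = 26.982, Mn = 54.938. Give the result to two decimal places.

18.29 percentage points

O in MgCO_3: molar mass 84.313 g/mol; 3×15.999 = 47.997 g → 56.93 wt%.
O in (Mn_0.30Fe_0.70)_3Al_2Si_3O_12: molar mass 496.926 g/mol; 12×15.999 = 191.988 g → 38.64 wt%.
Difference = 56.93 − 38.64 = 18.29 percentage points.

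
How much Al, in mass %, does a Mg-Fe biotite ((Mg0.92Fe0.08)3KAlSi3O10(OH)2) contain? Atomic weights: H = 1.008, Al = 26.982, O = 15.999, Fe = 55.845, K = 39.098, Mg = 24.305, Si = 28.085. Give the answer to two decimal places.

6.35 mass %

Molar mass of (Mg0.92Fe0.08)3KAlSi3O10(OH)2: 2.76×24.305 + 0.24×55.845 + 1×39.098 + 1×26.982 + 3×28.085 + 12×15.999 + 2×1.008 = 424.824 g/mol.
Mass of Al per formula unit: 1 × 26.982 = 26.982 g.
Weight fraction Al = 26.982 / 424.824 = 0.0635.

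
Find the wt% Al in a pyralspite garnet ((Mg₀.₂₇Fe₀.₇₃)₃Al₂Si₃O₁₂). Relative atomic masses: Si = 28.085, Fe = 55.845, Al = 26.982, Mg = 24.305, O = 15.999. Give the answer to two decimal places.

11.43 mass %

Molar mass of (Mg₀.₂₇Fe₀.₇₃)₃Al₂Si₃O₁₂: 0.81×24.305 + 2.19×55.845 + 2×26.982 + 3×28.085 + 12×15.999 = 472.195 g/mol.
Mass of Al per formula unit: 2 × 26.982 = 53.964 g.
Weight fraction Al = 53.964 / 472.195 = 0.1143.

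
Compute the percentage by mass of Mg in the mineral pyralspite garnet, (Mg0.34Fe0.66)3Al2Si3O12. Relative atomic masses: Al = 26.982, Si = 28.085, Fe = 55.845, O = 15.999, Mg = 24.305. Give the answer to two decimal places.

5.32 wt%

Formula mass = 1.02·24.305 + 1.98·55.845 + 2·26.982 + 3·28.085 + 12·15.999 = 465.571 g/mol, of which 24.791 g is Mg.
So Mg makes up 24.791/465.571 = 0.0532 of the mass, i.e. 5.32%.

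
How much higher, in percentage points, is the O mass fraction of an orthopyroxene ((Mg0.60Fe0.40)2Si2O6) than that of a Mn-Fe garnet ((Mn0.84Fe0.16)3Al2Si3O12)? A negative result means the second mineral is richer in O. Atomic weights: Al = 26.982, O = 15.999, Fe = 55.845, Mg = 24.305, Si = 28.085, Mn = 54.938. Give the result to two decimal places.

3.72 percentage points

M((Mg0.60Fe0.40)2Si2O6) = 226.006 g/mol, so wt% O = 95.994/226.006 × 100 = 42.47%.
M((Mn0.84Fe0.16)3Al2Si3O12) = 495.456 g/mol, so wt% O = 191.988/495.456 × 100 = 38.75%.
42.47 − 38.75 = 3.72 pp.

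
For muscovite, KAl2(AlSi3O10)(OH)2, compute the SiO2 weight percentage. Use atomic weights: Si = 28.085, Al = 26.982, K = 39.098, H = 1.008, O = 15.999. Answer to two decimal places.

Molar mass of KAl2(AlSi3O10)(OH)2 = 1·39.098 + 3·26.982 + 3·28.085 + 12·15.999 + 2·1.008 = 398.303 g/mol.
Each formula unit contains 3 Si, equivalent to 3/1 = 3.0000 mol SiO2.
M(SiO2) = 1×28.085 + 2×15.999 = 60.083 g/mol.
Mass of SiO2 per formula unit = 3.0000 × 60.083 = 180.249 g.
SiO2 wt% = 180.249 / 398.303 × 100 = 45.25%.

45.25 wt%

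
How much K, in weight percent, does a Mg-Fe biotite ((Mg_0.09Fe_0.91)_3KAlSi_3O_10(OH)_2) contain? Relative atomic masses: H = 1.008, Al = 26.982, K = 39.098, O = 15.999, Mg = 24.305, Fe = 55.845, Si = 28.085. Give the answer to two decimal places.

7.77 weight percent

M((Mg_0.09Fe_0.91)_3KAlSi_3O_10(OH)_2) = 503.358 g/mol.
K contributes 1 × 39.098 = 39.098 g per mole.
39.098/503.358 = 0.0777 → 7.77%.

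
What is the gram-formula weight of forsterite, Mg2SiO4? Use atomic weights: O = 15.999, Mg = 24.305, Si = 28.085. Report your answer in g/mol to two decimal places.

140.69 g/mol

Mg: 2 × 24.305 = 48.6100
Si: 1 × 28.085 = 28.0850
O: 4 × 15.999 = 63.9960
Summing the contributions gives the formula mass.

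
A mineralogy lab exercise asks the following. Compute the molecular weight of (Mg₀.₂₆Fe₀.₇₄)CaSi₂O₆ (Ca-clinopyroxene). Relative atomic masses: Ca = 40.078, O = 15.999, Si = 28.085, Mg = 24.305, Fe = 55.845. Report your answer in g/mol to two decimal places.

239.89 g/mol

M = 0.26(24.305) + 0.74(55.845) + 1(40.078) + 2(28.085) + 6(15.999)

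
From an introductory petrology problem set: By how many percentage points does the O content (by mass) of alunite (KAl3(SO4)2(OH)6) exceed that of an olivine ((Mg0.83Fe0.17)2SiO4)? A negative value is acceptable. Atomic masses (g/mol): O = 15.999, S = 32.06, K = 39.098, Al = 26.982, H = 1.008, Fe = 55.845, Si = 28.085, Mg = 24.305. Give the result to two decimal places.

O in KAl3(SO4)2(OH)6: molar mass 414.198 g/mol; 14×15.999 = 223.986 g → 54.08 wt%.
O in (Mg0.83Fe0.17)2SiO4: molar mass 151.415 g/mol; 4×15.999 = 63.996 g → 42.27 wt%.
Difference = 54.08 − 42.27 = 11.81 percentage points.

11.81 percentage points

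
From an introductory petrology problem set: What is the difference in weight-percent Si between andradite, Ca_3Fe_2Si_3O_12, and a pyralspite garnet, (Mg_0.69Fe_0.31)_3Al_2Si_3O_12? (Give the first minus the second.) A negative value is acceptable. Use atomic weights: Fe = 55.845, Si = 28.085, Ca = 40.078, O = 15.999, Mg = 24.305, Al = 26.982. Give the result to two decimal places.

First mineral: 84.255 g Si in 508.167 g formula = 16.58 wt% Si.
Second mineral: 84.255 g Si in 432.454 g formula = 19.48 wt% Si.
16.58% − 19.48% gives a difference of -2.90 percentage points.

-2.90 percentage points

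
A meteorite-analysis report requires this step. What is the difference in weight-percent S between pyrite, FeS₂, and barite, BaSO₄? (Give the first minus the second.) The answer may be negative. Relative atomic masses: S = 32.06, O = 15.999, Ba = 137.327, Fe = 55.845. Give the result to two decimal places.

First mineral: 64.120 g S in 119.965 g formula = 53.45 wt% S.
Second mineral: 32.060 g S in 233.383 g formula = 13.74 wt% S.
53.45% − 13.74% gives a difference of 39.71 percentage points.

39.71 percentage points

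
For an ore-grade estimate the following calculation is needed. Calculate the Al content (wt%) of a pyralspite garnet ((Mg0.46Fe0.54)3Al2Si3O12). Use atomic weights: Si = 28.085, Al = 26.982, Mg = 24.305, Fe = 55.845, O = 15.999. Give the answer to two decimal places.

11.88 wt%

Formula mass = 1.38*24.305 + 1.62*55.845 + 2*26.982 + 3*28.085 + 12*15.999 = 454.217 g/mol, of which 53.964 g is Al.
So Al makes up 53.964/454.217 = 0.1188 of the mass, i.e. 11.88%.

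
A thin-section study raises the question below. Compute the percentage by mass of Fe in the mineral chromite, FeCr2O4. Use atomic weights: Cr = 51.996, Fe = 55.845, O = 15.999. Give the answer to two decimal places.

M(FeCr2O4) = 223.833 g/mol.
Fe contributes 1 × 55.845 = 55.845 g per mole.
55.845/223.833 = 0.2495 → 24.95%.

24.95 wt%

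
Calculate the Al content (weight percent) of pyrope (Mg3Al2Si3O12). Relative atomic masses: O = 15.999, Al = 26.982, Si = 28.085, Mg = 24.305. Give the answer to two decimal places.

13.39 weight percent

Formula mass = 3×24.305 + 2×26.982 + 3×28.085 + 12×15.999 = 403.122 g/mol, of which 53.964 g is Al.
So Al makes up 53.964/403.122 = 0.1339 of the mass, i.e. 13.39%.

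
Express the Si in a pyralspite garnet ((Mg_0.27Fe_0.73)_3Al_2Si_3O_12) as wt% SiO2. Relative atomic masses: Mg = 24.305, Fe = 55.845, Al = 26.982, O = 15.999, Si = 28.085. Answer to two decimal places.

38.17 wt%

Molar mass of (Mg_0.27Fe_0.73)_3Al_2Si_3O_12 = 0.81×24.305 + 2.19×55.845 + 2×26.982 + 3×28.085 + 12×15.999 = 472.195 g/mol.
Each formula unit contains 3 Si, equivalent to 3/1 = 3.0000 mol SiO2.
M(SiO2) = 1×28.085 + 2×15.999 = 60.083 g/mol.
Mass of SiO2 per formula unit = 3.0000 × 60.083 = 180.249 g.
SiO2 wt% = 180.249 / 472.195 × 100 = 38.17%.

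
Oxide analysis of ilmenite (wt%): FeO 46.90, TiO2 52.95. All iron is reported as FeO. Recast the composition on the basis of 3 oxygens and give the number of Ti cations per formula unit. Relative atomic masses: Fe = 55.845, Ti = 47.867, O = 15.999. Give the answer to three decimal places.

1.005 Ti apfu

FeO: 46.90/71.844 = 0.65280 mol → 0.65280 mol Fe, 0.65280 mol O.
TiO2: 52.95/79.865 = 0.66299 mol → 0.66299 mol Ti, 1.32598 mol O.
Total oxygen = 1.97878 mol. Normalization factor = 3/1.97878 = 1.51609.
Ti per 3 O = 0.66299 × 1.51609 = 1.005.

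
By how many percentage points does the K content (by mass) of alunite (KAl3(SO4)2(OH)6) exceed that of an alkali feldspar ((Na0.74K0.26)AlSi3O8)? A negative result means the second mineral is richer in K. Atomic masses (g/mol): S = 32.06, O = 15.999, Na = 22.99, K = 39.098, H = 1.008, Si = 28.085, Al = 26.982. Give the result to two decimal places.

K in KAl3(SO4)2(OH)6: molar mass 414.198 g/mol; 1×39.098 = 39.098 g → 9.44 wt%.
K in (Na0.74K0.26)AlSi3O8: molar mass 266.407 g/mol; 0.26×39.098 = 10.165 g → 3.82 wt%.
Difference = 9.44 − 3.82 = 5.62 percentage points.

5.62 percentage points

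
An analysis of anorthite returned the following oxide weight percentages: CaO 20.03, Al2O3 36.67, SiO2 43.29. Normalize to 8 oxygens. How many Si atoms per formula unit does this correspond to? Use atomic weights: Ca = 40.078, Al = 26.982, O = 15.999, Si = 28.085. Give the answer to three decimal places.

2.003 Si apfu

20.03 wt% CaO ÷ 56.077 g/mol = 0.35719 mol, giving 0.35719 Ca and 0.35719 O.
36.67 wt% Al2O3 ÷ 101.961 g/mol = 0.35965 mol, giving 0.71930 Al and 1.07895 O.
43.29 wt% SiO2 ÷ 60.083 g/mol = 0.72050 mol, giving 0.72050 Si and 1.44100 O.
Oxygen sums to 2.87714; scaling by 8/2.87714 = 2.78054 puts the formula on 8 O.
Si: 0.72050 × 2.78054 = 2.003 atoms per formula unit.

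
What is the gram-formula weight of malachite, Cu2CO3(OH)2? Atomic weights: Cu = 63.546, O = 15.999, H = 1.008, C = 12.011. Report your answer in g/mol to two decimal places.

M = 2·63.546 + 1·12.011 + 5·15.999 + 2·1.008

221.11 g/mol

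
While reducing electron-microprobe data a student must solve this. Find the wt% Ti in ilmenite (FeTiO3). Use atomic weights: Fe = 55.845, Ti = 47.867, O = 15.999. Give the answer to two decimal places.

31.55 weight percent

Molar mass of FeTiO3: 1*55.845 + 1*47.867 + 3*15.999 = 151.709 g/mol.
Mass of Ti per formula unit: 1 × 47.867 = 47.867 g.
Weight fraction Ti = 47.867 / 151.709 = 0.3155.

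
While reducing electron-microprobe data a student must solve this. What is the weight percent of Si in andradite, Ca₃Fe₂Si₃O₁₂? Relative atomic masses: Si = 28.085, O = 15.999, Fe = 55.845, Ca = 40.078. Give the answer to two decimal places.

Formula mass = 3×40.078 + 2×55.845 + 3×28.085 + 12×15.999 = 508.167 g/mol, of which 84.255 g is Si.
So Si makes up 84.255/508.167 = 0.1658 of the mass, i.e. 16.58%.

16.58 weight percent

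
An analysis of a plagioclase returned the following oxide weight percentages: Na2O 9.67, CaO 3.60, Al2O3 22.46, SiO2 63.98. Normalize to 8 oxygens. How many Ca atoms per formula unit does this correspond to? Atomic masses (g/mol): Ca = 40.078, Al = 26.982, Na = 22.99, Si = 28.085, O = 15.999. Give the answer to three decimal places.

0.171 Ca apfu

Na2O: 9.67/61.979 = 0.15602 mol → 0.31204 mol Na, 0.15602 mol O.
CaO: 3.60/56.077 = 0.06420 mol → 0.06420 mol Ca, 0.06420 mol O.
Al2O3: 22.46/101.961 = 0.22028 mol → 0.44056 mol Al, 0.66084 mol O.
SiO2: 63.98/60.083 = 1.06486 mol → 1.06486 mol Si, 2.12972 mol O.
Total oxygen = 3.01078 mol. Normalization factor = 8/3.01078 = 2.65712.
Ca per 8 O = 0.06420 × 2.65712 = 0.171.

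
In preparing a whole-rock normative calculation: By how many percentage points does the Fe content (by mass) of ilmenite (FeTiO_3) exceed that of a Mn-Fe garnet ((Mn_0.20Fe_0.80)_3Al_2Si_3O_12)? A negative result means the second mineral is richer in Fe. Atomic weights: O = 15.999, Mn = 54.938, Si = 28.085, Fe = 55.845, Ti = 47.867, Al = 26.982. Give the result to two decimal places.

9.85 percentage points

Fe in FeTiO_3: molar mass 151.709 g/mol; 1×55.845 = 55.845 g → 36.81 wt%.
Fe in (Mn_0.20Fe_0.80)_3Al_2Si_3O_12: molar mass 497.198 g/mol; 2.40×55.845 = 134.028 g → 26.96 wt%.
Difference = 36.81 − 26.96 = 9.85 percentage points.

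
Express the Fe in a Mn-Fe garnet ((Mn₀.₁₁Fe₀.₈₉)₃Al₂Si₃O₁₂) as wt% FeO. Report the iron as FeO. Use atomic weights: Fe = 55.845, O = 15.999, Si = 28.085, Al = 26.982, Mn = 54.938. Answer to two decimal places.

38.56 wt%

M((Mn₀.₁₁Fe₀.₈₉)₃Al₂Si₃O₁₂) = 497.443 g/mol; M(FeO) = 71.844 g/mol.
Moles FeO per formula unit = 2.67 Fe ÷ 1 = 2.6700.
FeO fraction = (2.6700 × 71.844) / 497.443 = 191.823/497.443 = 0.3856.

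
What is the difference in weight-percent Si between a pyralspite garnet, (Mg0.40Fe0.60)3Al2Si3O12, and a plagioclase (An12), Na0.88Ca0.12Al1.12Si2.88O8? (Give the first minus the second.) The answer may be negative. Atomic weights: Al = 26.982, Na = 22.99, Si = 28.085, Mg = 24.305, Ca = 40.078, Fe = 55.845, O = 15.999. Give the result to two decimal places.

M((Mg0.40Fe0.60)3Al2Si3O12) = 459.894 g/mol, so wt% Si = 84.255/459.894 × 100 = 18.32%.
M(Na0.88Ca0.12Al1.12Si2.88O8) = 264.137 g/mol, so wt% Si = 80.885/264.137 × 100 = 30.62%.
18.32 − 30.62 = -12.30 pp.

-12.30 percentage points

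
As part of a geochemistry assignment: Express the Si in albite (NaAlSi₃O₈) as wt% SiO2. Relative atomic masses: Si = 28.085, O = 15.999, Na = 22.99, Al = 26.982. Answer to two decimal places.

M(NaAlSi₃O₈) = 262.219 g/mol; M(SiO2) = 60.083 g/mol.
Moles SiO2 per formula unit = 3 Si ÷ 1 = 3.0000.
SiO2 fraction = (3.0000 × 60.083) / 262.219 = 180.249/262.219 = 0.6874.

68.74 wt%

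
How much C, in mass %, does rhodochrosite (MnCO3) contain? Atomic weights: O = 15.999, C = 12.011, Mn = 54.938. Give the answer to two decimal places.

10.45 mass %

Formula mass = 1*54.938 + 1*12.011 + 3*15.999 = 114.946 g/mol, of which 12.011 g is C.
So C makes up 12.011/114.946 = 0.1045 of the mass, i.e. 10.45%.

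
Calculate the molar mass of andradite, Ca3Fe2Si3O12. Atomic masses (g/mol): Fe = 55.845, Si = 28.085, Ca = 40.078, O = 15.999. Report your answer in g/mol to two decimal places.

The formula mass is the sum 3(40.078) + 2(55.845) + 3(28.085) + 12(15.999).

508.17 g/mol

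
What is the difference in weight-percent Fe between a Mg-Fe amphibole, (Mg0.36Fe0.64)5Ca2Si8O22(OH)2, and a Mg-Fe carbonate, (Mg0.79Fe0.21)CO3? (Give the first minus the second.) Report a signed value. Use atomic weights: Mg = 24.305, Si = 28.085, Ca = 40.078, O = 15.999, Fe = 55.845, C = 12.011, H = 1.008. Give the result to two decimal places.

6.67 percentage points

First mineral: 178.704 g Fe in 913.281 g formula = 19.57 wt% Fe.
Second mineral: 11.727 g Fe in 90.936 g formula = 12.90 wt% Fe.
19.57% − 12.90% gives a difference of 6.67 percentage points.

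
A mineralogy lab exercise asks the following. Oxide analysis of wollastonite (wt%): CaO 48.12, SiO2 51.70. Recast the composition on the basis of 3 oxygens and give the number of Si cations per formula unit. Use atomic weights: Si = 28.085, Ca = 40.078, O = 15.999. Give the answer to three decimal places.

1.001 Si apfu

CaO (M=56.077): mol = 0.85811; Ca = 0.85811, O = 0.85811.
SiO2 (M=60.083): mol = 0.86048; Si = 0.86048, O = 1.72096.
ΣO = 2.57907; factor = 3/ΣO = 1.16321.
Si apfu = 0.86048 × 1.16321 = 1.001.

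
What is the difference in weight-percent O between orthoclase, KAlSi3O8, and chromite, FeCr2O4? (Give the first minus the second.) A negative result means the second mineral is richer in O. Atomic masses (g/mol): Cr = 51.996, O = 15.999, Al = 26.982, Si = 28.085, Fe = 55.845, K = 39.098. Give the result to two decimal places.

O in KAlSi3O8: molar mass 278.327 g/mol; 8×15.999 = 127.992 g → 45.99 wt%.
O in FeCr2O4: molar mass 223.833 g/mol; 4×15.999 = 63.996 g → 28.59 wt%.
Difference = 45.99 − 28.59 = 17.40 percentage points.

17.40 percentage points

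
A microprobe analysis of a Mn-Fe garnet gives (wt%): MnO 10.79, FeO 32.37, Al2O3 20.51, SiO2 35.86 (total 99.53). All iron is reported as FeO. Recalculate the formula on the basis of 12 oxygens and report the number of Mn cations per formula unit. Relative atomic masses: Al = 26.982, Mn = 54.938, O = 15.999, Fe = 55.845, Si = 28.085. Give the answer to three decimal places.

MnO (M=70.937): mol = 0.15211; Mn = 0.15211, O = 0.15211.
FeO (M=71.844): mol = 0.45056; Fe = 0.45056, O = 0.45056.
Al2O3 (M=101.961): mol = 0.20116; Al = 0.40232, O = 0.60348.
SiO2 (M=60.083): mol = 0.59684; Si = 0.59684, O = 1.19368.
ΣO = 2.39983; factor = 12/ΣO = 5.00035.
Mn apfu = 0.15211 × 5.00035 = 0.761.

0.761 Mn apfu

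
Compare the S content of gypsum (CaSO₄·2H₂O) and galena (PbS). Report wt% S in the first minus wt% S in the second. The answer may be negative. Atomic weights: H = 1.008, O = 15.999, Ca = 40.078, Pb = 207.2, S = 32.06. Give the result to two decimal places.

5.22 percentage points

S in CaSO₄·2H₂O: molar mass 172.164 g/mol; 1×32.06 = 32.060 g → 18.62 wt%.
S in PbS: molar mass 239.260 g/mol; 1×32.06 = 32.060 g → 13.40 wt%.
Difference = 18.62 − 13.40 = 5.22 percentage points.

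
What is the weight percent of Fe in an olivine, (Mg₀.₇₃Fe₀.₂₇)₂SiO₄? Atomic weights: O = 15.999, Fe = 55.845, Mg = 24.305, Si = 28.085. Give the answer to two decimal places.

M((Mg₀.₇₃Fe₀.₂₇)₂SiO₄) = 157.723 g/mol.
Fe contributes 0.54 × 55.845 = 30.156 g per mole.
30.156/157.723 = 0.1912 → 19.12%.

19.12 mass %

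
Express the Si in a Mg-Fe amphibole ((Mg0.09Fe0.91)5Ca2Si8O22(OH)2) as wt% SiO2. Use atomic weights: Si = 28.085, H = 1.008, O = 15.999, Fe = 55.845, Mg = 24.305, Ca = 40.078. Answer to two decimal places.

50.29 wt%

Formula mass = 955.860 g/mol.
8 Si → 8.0000 mol SiO2 per formula unit; M(SiO2) = 60.083, so SiO2 mass = 480.664 g.
480.664/955.860 × 100 = 50.29 wt%.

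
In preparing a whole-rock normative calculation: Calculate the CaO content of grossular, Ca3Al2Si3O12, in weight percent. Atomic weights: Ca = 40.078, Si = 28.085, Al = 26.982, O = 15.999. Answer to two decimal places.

Molar mass of Ca3Al2Si3O12 = 3·40.078 + 2·26.982 + 3·28.085 + 12·15.999 = 450.441 g/mol.
Each formula unit contains 3 Ca, equivalent to 3/1 = 3.0000 mol CaO.
M(CaO) = 1×40.078 + 1×15.999 = 56.077 g/mol.
Mass of CaO per formula unit = 3.0000 × 56.077 = 168.231 g.
CaO wt% = 168.231 / 450.441 × 100 = 37.35%.

37.35 wt%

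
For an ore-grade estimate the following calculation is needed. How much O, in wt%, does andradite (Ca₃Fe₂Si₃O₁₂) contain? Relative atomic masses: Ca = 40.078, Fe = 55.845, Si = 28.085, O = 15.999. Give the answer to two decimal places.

M(Ca₃Fe₂Si₃O₁₂) = 508.167 g/mol.
O contributes 12 × 15.999 = 191.988 g per mole.
191.988/508.167 = 0.3778 → 37.78%.

37.78 wt%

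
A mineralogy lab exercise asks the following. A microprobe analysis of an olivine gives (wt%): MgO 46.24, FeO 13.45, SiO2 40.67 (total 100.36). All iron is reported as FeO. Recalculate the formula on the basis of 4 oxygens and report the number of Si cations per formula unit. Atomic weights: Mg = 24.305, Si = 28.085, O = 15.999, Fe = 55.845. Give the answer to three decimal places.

1.007 Si apfu

MgO: 46.24/40.304 = 1.14728 mol → 1.14728 mol Mg, 1.14728 mol O.
FeO: 13.45/71.844 = 0.18721 mol → 0.18721 mol Fe, 0.18721 mol O.
SiO2: 40.67/60.083 = 0.67690 mol → 0.67690 mol Si, 1.35380 mol O.
Total oxygen = 2.68829 mol. Normalization factor = 4/2.68829 = 1.48793.
Si per 4 O = 0.67690 × 1.48793 = 1.007.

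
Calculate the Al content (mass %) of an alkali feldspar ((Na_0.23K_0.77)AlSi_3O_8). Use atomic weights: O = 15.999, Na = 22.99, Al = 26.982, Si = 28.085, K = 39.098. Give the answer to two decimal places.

Molar mass of (Na_0.23K_0.77)AlSi_3O_8: 0.23·22.99 + 0.77·39.098 + 1·26.982 + 3·28.085 + 8·15.999 = 274.622 g/mol.
Mass of Al per formula unit: 1 × 26.982 = 26.982 g.
Weight fraction Al = 26.982 / 274.622 = 0.0983.

9.83 mass %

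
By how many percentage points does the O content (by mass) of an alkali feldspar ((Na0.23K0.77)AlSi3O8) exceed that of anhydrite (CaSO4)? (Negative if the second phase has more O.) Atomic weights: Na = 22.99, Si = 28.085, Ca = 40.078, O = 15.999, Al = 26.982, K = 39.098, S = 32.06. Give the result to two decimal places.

O in (Na0.23K0.77)AlSi3O8: molar mass 274.622 g/mol; 8×15.999 = 127.992 g → 46.61 wt%.
O in CaSO4: molar mass 136.134 g/mol; 4×15.999 = 63.996 g → 47.01 wt%.
Difference = 46.61 − 47.01 = -0.40 percentage points.

-0.40 percentage points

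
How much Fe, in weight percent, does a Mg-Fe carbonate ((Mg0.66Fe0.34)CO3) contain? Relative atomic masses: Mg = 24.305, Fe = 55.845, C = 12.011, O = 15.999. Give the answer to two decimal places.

Formula mass = 0.66×24.305 + 0.34×55.845 + 1×12.011 + 3×15.999 = 95.037 g/mol, of which 18.987 g is Fe.
So Fe makes up 18.987/95.037 = 0.1998 of the mass, i.e. 19.98%.

19.98 weight percent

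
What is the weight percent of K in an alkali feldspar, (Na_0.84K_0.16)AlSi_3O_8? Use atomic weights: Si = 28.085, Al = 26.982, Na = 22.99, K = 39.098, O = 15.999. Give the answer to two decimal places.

M((Na_0.84K_0.16)AlSi_3O_8) = 264.796 g/mol.
K contributes 0.16 × 39.098 = 6.256 g per mole.
6.256/264.796 = 0.0236 → 2.36%.

2.36 mass %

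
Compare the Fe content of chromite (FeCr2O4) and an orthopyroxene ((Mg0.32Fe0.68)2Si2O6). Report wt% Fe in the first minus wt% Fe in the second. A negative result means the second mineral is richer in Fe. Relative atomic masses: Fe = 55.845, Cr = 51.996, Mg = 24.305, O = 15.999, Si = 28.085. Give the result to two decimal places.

First mineral: 55.845 g Fe in 223.833 g formula = 24.95 wt% Fe.
Second mineral: 75.949 g Fe in 243.668 g formula = 31.17 wt% Fe.
24.95% − 31.17% gives a difference of -6.22 percentage points.

-6.22 percentage points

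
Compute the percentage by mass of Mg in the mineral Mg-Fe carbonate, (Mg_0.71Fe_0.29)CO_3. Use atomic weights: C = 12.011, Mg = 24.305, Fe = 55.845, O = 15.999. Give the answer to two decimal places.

18.46 mass %

Formula mass = 0.71·24.305 + 0.29·55.845 + 1·12.011 + 3·15.999 = 93.460 g/mol, of which 17.257 g is Mg.
So Mg makes up 17.257/93.460 = 0.1846 of the mass, i.e. 18.46%.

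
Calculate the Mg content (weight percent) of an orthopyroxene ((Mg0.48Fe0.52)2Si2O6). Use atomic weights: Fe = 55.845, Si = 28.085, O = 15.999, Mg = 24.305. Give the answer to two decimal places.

9.99 weight percent

Molar mass of (Mg0.48Fe0.52)2Si2O6: 0.96×24.305 + 1.04×55.845 + 2×28.085 + 6×15.999 = 233.576 g/mol.
Mass of Mg per formula unit: 0.96 × 24.305 = 23.333 g.
Weight fraction Mg = 23.333 / 233.576 = 0.0999.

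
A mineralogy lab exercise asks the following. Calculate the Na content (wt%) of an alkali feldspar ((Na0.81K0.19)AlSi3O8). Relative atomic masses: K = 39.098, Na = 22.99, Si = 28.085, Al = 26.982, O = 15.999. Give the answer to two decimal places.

M((Na0.81K0.19)AlSi3O8) = 265.280 g/mol.
Na contributes 0.81 × 22.99 = 18.622 g per mole.
18.622/265.280 = 0.0702 → 7.02%.

7.02 wt%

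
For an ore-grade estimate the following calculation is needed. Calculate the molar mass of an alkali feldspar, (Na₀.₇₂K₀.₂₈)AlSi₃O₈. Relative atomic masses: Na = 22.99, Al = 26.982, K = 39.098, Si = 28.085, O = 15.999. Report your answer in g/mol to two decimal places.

266.73 g/mol

M = 0.72·22.99 + 0.28·39.098 + 1·26.982 + 3·28.085 + 8·15.999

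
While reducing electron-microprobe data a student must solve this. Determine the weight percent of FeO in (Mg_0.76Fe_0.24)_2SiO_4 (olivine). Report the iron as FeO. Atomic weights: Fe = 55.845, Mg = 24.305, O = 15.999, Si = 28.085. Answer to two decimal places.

22.13 wt%

Formula mass = 155.830 g/mol.
0.48 Fe → 0.4800 mol FeO per formula unit; M(FeO) = 71.844, so FeO mass = 34.485 g.
34.485/155.830 × 100 = 22.13 wt%.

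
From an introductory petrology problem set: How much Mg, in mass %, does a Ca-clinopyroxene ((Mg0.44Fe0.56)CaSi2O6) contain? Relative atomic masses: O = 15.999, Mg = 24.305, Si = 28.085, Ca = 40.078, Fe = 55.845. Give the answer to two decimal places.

Formula mass = 0.44*24.305 + 0.56*55.845 + 1*40.078 + 2*28.085 + 6*15.999 = 234.209 g/mol, of which 10.694 g is Mg.
So Mg makes up 10.694/234.209 = 0.0457 of the mass, i.e. 4.57%.

4.57 mass %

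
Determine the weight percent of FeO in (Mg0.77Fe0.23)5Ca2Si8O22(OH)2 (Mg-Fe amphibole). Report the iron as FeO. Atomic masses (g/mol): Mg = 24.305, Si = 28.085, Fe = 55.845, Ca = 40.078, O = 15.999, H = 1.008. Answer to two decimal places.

Formula mass = 848.624 g/mol.
1.15 Fe → 1.1500 mol FeO per formula unit; M(FeO) = 71.844, so FeO mass = 82.621 g.
82.621/848.624 × 100 = 9.74 wt%.

9.74 wt%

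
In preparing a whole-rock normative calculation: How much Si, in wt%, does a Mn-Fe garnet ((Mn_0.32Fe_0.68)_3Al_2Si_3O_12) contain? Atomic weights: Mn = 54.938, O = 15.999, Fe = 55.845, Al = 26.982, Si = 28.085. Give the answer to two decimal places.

M((Mn_0.32Fe_0.68)_3Al_2Si_3O_12) = 496.871 g/mol.
Si contributes 3 × 28.085 = 84.255 g per mole.
84.255/496.871 = 0.1696 → 16.96%.

16.96 wt%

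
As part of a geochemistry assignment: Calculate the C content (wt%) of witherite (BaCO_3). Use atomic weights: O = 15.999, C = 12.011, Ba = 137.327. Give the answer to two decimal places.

Formula mass = 1×137.327 + 1×12.011 + 3×15.999 = 197.335 g/mol, of which 12.011 g is C.
So C makes up 12.011/197.335 = 0.0609 of the mass, i.e. 6.09%.

6.09 wt%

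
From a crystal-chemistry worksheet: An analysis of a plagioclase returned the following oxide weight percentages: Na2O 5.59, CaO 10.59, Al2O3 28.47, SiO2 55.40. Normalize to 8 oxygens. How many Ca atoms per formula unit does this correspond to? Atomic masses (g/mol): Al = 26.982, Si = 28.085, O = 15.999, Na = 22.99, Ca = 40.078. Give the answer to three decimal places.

Na2O (M=61.979): mol = 0.09019; Na = 0.18038, O = 0.09019.
CaO (M=56.077): mol = 0.18885; Ca = 0.18885, O = 0.18885.
Al2O3 (M=101.961): mol = 0.27922; Al = 0.55844, O = 0.83766.
SiO2 (M=60.083): mol = 0.92206; Si = 0.92206, O = 1.84412.
ΣO = 2.96082; factor = 8/ΣO = 2.70195.
Ca apfu = 0.18885 × 2.70195 = 0.510.

0.510 Ca apfu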